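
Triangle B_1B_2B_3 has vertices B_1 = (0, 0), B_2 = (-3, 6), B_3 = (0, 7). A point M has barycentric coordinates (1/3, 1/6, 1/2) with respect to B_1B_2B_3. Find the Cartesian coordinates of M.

M = (1/3)·B_1 + (1/6)·B_2 + (1/2)·B_3.
x-coordinate: (1/3)·0 + (1/6)·(-3) + (1/2)·0 = -1/2.
y-coordinate: (1/3)·0 + (1/6)·6 + (1/2)·7 = 9/2.

(-1/2, 9/2)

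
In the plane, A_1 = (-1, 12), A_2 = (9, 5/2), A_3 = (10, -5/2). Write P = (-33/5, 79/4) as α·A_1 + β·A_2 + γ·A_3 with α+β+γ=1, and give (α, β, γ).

Signed area of the reference triangle: [A_1A_2A_3] = ½·((-1)·(5/2−(-5/2)) + 9·(-5/2−12) + 10·(12−(5/2))) = ½·(-5 − 261/2 + 95) = -81/4.
[PA_2A_3] = ½·((-33/5)·(5/2−(-5/2)) + 9·(-5/2−(79/4)) + 10·(79/4−(5/2))) = ½·(-33 − 801/4 + 345/2) = -243/8, so the A_1-coordinate is (-243/8)/(-81/4) = 3/2.
[A_1PA_3] = ½·((-1)·(79/4−(-5/2)) + (-33/5)·(-5/2−12) + 10·(12−(79/4))) = ½·(-89/4 + 957/10 − 155/2) = -81/40, so the A_2-coordinate is 1/10.
[A_1A_2P] = ½·((-1)·(5/2−(79/4)) + 9·(79/4−12) + (-33/5)·(12−(5/2))) = ½·(69/4 + 279/4 − 627/10) = 243/20, so the A_3-coordinate is -3/5.

(3/2, 1/10, -3/5)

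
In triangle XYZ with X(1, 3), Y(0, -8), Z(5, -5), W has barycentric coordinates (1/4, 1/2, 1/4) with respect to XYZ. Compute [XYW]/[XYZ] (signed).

1/4

The signed ratio [XYW]/[XYZ] equals the barycentric coordinate of W at vertex Z, which is 1/4.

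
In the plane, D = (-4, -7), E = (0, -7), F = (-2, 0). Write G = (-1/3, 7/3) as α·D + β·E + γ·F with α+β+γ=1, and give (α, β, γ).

(-7/12, 1/4, 4/3)

Signed area of the reference triangle: [DEF] = ½·((-4)·(-7−0) + 0·(0−(-7)) + (-2)·(-7−(-7))) = ½·(28 + 0 + 0) = 14.
[GEF] = ½·((-1/3)·(-7−0) + 0·(0−(7/3)) + (-2)·(7/3−(-7))) = ½·(7/3 + 0 − 56/3) = -49/6, so the D-coordinate is (-49/6)/14 = -7/12.
[DGF] = ½·((-4)·(7/3−0) + (-1/3)·(0−(-7)) + (-2)·(-7−(7/3))) = ½·(-28/3 − 7/3 + 56/3) = 7/2, so the E-coordinate is 1/4.
[DEG] = ½·((-4)·(-7−(7/3)) + 0·(7/3−(-7)) + (-1/3)·(-7−(-7))) = ½·(112/3 + 0 + 0) = 56/3, so the F-coordinate is 4/3.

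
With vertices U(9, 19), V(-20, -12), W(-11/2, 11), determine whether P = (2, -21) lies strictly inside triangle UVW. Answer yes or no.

Barycentric coordinates of P: (1273/435, 1048/435, -1886/435).
The three coordinates are positive, positive, negative; a point is interior exactly when all three are positive.

no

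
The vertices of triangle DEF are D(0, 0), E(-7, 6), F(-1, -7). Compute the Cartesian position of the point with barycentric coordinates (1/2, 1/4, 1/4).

G = (1/2)·D + (1/4)·E + (1/4)·F.
x-coordinate: (1/2)·0 + (1/4)·(-7) + (1/4)·(-1) = -2.
y-coordinate: (1/2)·0 + (1/4)·6 + (1/4)·(-7) = -1/4.

(-2, -1/4)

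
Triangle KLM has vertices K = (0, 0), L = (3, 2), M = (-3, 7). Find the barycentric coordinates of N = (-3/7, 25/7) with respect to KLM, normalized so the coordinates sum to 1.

Signed area of the reference triangle: [KLM] = ½·(0·(2−7) + 3·(7−0) + (-3)·(0−2)) = ½·(0 + 21 + 6) = 27/2.
[NLM] = ½·((-3/7)·(2−7) + 3·(7−(25/7)) + (-3)·(25/7−2)) = ½·(15/7 + 72/7 − 33/7) = 27/7, so the K-coordinate is (27/7)/(27/2) = 2/7.
[KNM] = ½·(0·(25/7−7) + (-3/7)·(7−0) + (-3)·(0−(25/7))) = ½·(0 − 3 + 75/7) = 27/7, so the L-coordinate is 2/7.
[KLN] = ½·(0·(2−(25/7)) + 3·(25/7−0) + (-3/7)·(0−2)) = ½·(0 + 75/7 + 6/7) = 81/14, so the M-coordinate is 3/7.
Check: 2/7 + 2/7 + 3/7 = 1.

(2/7, 2/7, 3/7)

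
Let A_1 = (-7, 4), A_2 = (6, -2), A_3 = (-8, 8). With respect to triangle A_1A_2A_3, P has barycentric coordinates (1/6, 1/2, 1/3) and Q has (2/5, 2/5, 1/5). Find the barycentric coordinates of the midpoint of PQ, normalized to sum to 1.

(17/60, 9/20, 4/15)

Since both coordinate triples sum to 1, the midpoint's barycentrics are the componentwise average.
(1/6+2/5)/2 = 17/60; similarly 9/20 and 4/15.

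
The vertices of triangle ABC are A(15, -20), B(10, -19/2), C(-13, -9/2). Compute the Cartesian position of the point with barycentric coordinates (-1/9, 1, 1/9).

(62/9, -70/9)

P = (-1/9)·A + 1·B + (1/9)·C.
x-coordinate: (-1/9)·15 + 1·10 + (1/9)·(-13) = 62/9.
y-coordinate: (-1/9)·(-20) + 1·(-19/2) + (1/9)·(-9/2) = -70/9.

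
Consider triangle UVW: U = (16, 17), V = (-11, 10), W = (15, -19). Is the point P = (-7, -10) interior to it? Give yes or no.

Barycentric coordinates of P: (-404/965, 801/965, 568/965).
The three coordinates are negative, positive, positive; a point is interior exactly when all three are positive.

no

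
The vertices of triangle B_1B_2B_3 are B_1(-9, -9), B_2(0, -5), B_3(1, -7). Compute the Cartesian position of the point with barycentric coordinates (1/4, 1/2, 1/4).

M = (1/4)·B_1 + (1/2)·B_2 + (1/4)·B_3.
x-coordinate: (1/4)·(-9) + (1/2)·0 + (1/4)·1 = -2.
y-coordinate: (1/4)·(-9) + (1/2)·(-5) + (1/4)·(-7) = -13/2.

(-2, -13/2)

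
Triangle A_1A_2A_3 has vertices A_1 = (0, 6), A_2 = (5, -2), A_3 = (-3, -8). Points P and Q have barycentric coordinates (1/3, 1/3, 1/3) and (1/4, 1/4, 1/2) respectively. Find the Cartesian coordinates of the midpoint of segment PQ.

(5/24, -13/6)

Barycentric coordinates of the midpoint are the average: (7/24, 7/24, 5/12).
Converting: (7/24)·A_1 + (7/24)·A_2 + (5/12)·A_3 = (5/24, -13/6).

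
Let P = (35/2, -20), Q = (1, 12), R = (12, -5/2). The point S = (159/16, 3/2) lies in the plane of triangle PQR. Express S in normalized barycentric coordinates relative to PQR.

(-1/8, 1/8, 1)

Signed area of the reference triangle: [PQR] = ½·((35/2)·(12−(-5/2)) + 1·(-5/2−(-20)) + 12·(-20−12)) = ½·(1015/4 + 35/2 − 384) = -451/8.
[SQR] = ½·((159/16)·(12−(-5/2)) + 1·(-5/2−(3/2)) + 12·(3/2−12)) = ½·(4611/32 − 4 − 126) = 451/64, so the P-coordinate is (451/64)/(-451/8) = -1/8.
[PSR] = ½·((35/2)·(3/2−(-5/2)) + (159/16)·(-5/2−(-20)) + 12·(-20−(3/2))) = ½·(70 + 5565/32 − 258) = -451/64, so the Q-coordinate is 1/8.
[PQS] = ½·((35/2)·(12−(3/2)) + 1·(3/2−(-20)) + (159/16)·(-20−12)) = ½·(735/4 + 43/2 − 318) = -451/8, so the R-coordinate is 1.
Check: -1/8 + 1/8 + 1 = 1.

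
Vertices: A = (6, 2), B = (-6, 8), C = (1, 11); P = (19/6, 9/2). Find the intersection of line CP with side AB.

Barycentric coordinates of P with respect to ABC: (2/3, 1/6, 1/6).
On side AB the C-coordinate is zero; dropping P's C-weight 1/6 and renormalizing the remaining 2/3 : 1/6 gives weights 4/5, 1/5 on A, B.
Q = (4/5)·(6, 2) + (1/5)·(-6, 8) = (18/5, 16/5).

(18/5, 16/5)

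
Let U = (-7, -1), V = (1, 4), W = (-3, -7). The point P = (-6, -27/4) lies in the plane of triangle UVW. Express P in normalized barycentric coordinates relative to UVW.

(1/2, -1/4, 3/4)

Signed area of the reference triangle: [UVW] = ½·((-7)·(4−(-7)) + 1·(-7−(-1)) + (-3)·(-1−4)) = ½·(-77 − 6 + 15) = -34.
[PVW] = ½·((-6)·(4−(-7)) + 1·(-7−(-27/4)) + (-3)·(-27/4−4)) = ½·(-66 − 1/4 + 129/4) = -17, so the U-coordinate is (-17)/(-34) = 1/2.
[UPW] = ½·((-7)·(-27/4−(-7)) + (-6)·(-7−(-1)) + (-3)·(-1−(-27/4))) = ½·(-7/4 + 36 − 69/4) = 17/2, so the V-coordinate is -1/4.
[UVP] = ½·((-7)·(4−(-27/4)) + 1·(-27/4−(-1)) + (-6)·(-1−4)) = ½·(-301/4 − 23/4 + 30) = -51/2, so the W-coordinate is 3/4.
Check: 1/2 − 1/4 + 3/4 = 1.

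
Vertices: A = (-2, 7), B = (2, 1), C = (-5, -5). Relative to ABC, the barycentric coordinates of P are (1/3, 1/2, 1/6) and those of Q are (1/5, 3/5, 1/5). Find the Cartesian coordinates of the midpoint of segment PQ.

Barycentric coordinates of the midpoint are the average: (4/15, 11/20, 11/60).
Converting: (4/15)·A + (11/20)·B + (11/60)·C = (-7/20, 3/2).

(-7/20, 3/2)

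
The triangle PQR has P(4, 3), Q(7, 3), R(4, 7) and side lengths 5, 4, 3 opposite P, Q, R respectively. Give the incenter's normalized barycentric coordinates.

(5/12, 1/3, 1/4)

The incenter has barycentric coordinates proportional to the opposite side lengths: (5 : 4 : 3).
Normalizing by 5+4+3 = 12 gives (5/12, 1/3, 1/4).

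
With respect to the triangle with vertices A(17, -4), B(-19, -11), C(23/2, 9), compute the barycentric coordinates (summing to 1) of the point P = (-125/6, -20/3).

(-1/3, 1, 1/3)

Signed area of the reference triangle: [ABC] = ½·(17·(-11−9) + (-19)·(9−(-4)) + (23/2)·(-4−(-11))) = ½·(-340 − 247 + 161/2) = -1013/4.
[PBC] = ½·((-125/6)·(-11−9) + (-19)·(9−(-20/3)) + (23/2)·(-20/3−(-11))) = ½·(1250/3 − 893/3 + 299/6) = 1013/12, so the A-coordinate is (1013/12)/(-1013/4) = -1/3.
[APC] = ½·(17·(-20/3−9) + (-125/6)·(9−(-4)) + (23/2)·(-4−(-20/3))) = ½·(-799/3 − 1625/6 + 92/3) = -1013/4, so the B-coordinate is 1.
[ABP] = ½·(17·(-11−(-20/3)) + (-19)·(-20/3−(-4)) + (-125/6)·(-4−(-11))) = ½·(-221/3 + 152/3 − 875/6) = -1013/12, so the C-coordinate is 1/3.
Check: -1/3 + 1 + 1/3 = 1.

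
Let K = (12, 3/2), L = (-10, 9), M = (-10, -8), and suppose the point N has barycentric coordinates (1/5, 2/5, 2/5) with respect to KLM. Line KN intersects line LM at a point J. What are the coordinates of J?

Line KN meets LM where the K-coordinate vanishes; zeroing N's K-weight and renormalizing leaves L, M-weights 2/5 : 2/5 → (1/2, 1/2).
So J = (1/2)·L + (1/2)·M = (-10, 1/2).

(-10, 1/2)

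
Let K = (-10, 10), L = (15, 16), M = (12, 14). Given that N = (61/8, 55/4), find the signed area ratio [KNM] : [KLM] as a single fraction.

3/8

[KLM] = ½·((-10)·(16−14) + 15·(14−10) + 12·(10−16)) = ½·(-20 + 60 − 72) = -16.
[KNM] = ½·((-10)·(55/4−14) + (61/8)·(14−10) + 12·(10−(55/4))) = ½·(5/2 + 61/2 − 45) = -6, so the ratio is (-6)/(-16) = 3/8.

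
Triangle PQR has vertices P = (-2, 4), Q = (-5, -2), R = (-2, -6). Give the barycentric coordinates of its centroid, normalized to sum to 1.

The centroid is the average of the vertices, so each weight is 1/3.

(1/3, 1/3, 1/3)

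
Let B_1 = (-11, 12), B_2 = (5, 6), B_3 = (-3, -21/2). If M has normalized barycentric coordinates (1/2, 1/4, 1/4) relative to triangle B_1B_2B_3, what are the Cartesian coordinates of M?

M = (1/2)·B_1 + (1/4)·B_2 + (1/4)·B_3.
x-coordinate: (1/2)·(-11) + (1/4)·5 + (1/4)·(-3) = -5.
y-coordinate: (1/2)·12 + (1/4)·6 + (1/4)·(-21/2) = 39/8.

(-5, 39/8)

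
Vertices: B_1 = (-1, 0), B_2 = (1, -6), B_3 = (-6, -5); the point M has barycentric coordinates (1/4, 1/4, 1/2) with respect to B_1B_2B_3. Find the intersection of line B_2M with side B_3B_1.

(-13/3, -10/3)

Line B_2M meets B_3B_1 where the B_2-coordinate vanishes; zeroing M's B_2-weight and renormalizing leaves B_3, B_1-weights 1/2 : 1/4 → (2/3, 1/3).
So N = (2/3)·B_3 + (1/3)·B_1 = (-13/3, -10/3).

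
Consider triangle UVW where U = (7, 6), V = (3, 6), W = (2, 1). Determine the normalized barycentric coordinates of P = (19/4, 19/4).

Signed area of the reference triangle: [UVW] = ½·(7·(6−1) + 3·(1−6) + 2·(6−6)) = ½·(35 − 15 + 0) = 10.
[PVW] = ½·((19/4)·(6−1) + 3·(1−(19/4)) + 2·(19/4−6)) = ½·(95/4 − 45/4 − 5/2) = 5, so the U-coordinate is 5/10 = 1/2.
[UPW] = ½·(7·(19/4−1) + (19/4)·(1−6) + 2·(6−(19/4))) = ½·(105/4 − 95/4 + 5/2) = 5/2, so the V-coordinate is 1/4.
[UVP] = ½·(7·(6−(19/4)) + 3·(19/4−6) + (19/4)·(6−6)) = ½·(35/4 − 15/4 + 0) = 5/2, so the W-coordinate is 1/4.

(1/2, 1/4, 1/4)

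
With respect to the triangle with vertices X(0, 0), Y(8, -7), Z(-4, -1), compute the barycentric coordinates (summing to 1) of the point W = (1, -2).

(1/2, 1/4, 1/4)

Signed area of the reference triangle: [XYZ] = ½·(0·(-7−(-1)) + 8·(-1−0) + (-4)·(0−(-7))) = ½·(0 − 8 − 28) = -18.
[WYZ] = ½·(1·(-7−(-1)) + 8·(-1−(-2)) + (-4)·(-2−(-7))) = ½·(-6 + 8 − 20) = -9, so the X-coordinate is (-9)/(-18) = 1/2.
[XWZ] = ½·(0·(-2−(-1)) + 1·(-1−0) + (-4)·(0−(-2))) = ½·(0 − 1 − 8) = -9/2, so the Y-coordinate is 1/4.
[XYW] = ½·(0·(-7−(-2)) + 8·(-2−0) + 1·(0−(-7))) = ½·(0 − 16 + 7) = -9/2, so the Z-coordinate is 1/4.
Check: 1/2 + 1/4 + 1/4 = 1.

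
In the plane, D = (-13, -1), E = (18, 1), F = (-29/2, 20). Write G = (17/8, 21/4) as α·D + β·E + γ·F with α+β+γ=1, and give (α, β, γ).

(1/4, 1/2, 1/4)

Signed area of the reference triangle: [DEF] = ½·((-13)·(1−20) + 18·(20−(-1)) + (-29/2)·(-1−1)) = ½·(247 + 378 + 29) = 327.
[GEF] = ½·((17/8)·(1−20) + 18·(20−(21/4)) + (-29/2)·(21/4−1)) = ½·(-323/8 + 531/2 − 493/8) = 327/4, so the D-coordinate is (327/4)/327 = 1/4.
[DGF] = ½·((-13)·(21/4−20) + (17/8)·(20−(-1)) + (-29/2)·(-1−(21/4))) = ½·(767/4 + 357/8 + 725/8) = 327/2, so the E-coordinate is 1/2.
[DEG] = ½·((-13)·(1−(21/4)) + 18·(21/4−(-1)) + (17/8)·(-1−1)) = ½·(221/4 + 225/2 − 17/4) = 327/4, so the F-coordinate is 1/4.
Check: 1/4 + 1/2 + 1/4 = 1.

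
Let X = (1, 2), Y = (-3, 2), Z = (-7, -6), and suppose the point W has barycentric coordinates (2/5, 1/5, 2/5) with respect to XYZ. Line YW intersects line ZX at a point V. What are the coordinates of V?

(-3, -2)

Line YW meets ZX where the Y-coordinate vanishes; zeroing W's Y-weight and renormalizing leaves Z, X-weights 2/5 : 2/5 → (1/2, 1/2).
So V = (1/2)·Z + (1/2)·X = (-3, -2).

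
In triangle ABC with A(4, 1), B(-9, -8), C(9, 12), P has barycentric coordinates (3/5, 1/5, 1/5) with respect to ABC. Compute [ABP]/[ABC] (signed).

The signed ratio [ABP]/[ABC] equals the barycentric coordinate of P at vertex C, which is 1/5.

1/5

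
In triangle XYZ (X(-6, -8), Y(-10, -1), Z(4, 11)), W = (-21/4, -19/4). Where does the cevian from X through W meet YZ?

Barycentric coordinates of W with respect to XYZ: (3/4, 1/8, 1/8).
On side YZ the X-coordinate is zero; dropping W's X-weight 3/4 and renormalizing the remaining 1/8 : 1/8 gives weights 1/2, 1/2 on Y, Z.
V = (1/2)·(-10, -1) + (1/2)·(4, 11) = (-3, 5).

(-3, 5)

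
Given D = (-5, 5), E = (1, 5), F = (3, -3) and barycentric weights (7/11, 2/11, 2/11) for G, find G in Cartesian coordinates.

(-27/11, 39/11)

G = (7/11)·D + (2/11)·E + (2/11)·F.
x-coordinate: (7/11)·(-5) + (2/11)·1 + (2/11)·3 = -27/11.
y-coordinate: (7/11)·5 + (2/11)·5 + (2/11)·(-3) = 39/11.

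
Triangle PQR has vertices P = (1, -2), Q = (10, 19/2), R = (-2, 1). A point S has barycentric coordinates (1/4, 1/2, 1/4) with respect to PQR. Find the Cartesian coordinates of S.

(19/4, 9/2)

S = (1/4)·P + (1/2)·Q + (1/4)·R.
x-coordinate: (1/4)·1 + (1/2)·10 + (1/4)·(-2) = 19/4.
y-coordinate: (1/4)·(-2) + (1/2)·(19/2) + (1/4)·1 = 9/2.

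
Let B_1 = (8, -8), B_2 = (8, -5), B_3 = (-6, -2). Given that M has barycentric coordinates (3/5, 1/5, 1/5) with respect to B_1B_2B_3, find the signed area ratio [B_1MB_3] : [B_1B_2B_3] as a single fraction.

The signed ratio [B_1MB_3]/[B_1B_2B_3] equals the barycentric coordinate of M at vertex B_2, which is 1/5.

1/5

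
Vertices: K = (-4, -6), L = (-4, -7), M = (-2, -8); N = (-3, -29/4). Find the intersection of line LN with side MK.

(-8/3, -22/3)

Barycentric coordinates of N with respect to KLM: (1/4, 1/4, 1/2).
On side MK the L-coordinate is zero; dropping N's L-weight 1/4 and renormalizing the remaining 1/2 : 1/4 gives weights 2/3, 1/3 on M, K.
J = (2/3)·(-2, -8) + (1/3)·(-4, -6) = (-8/3, -22/3).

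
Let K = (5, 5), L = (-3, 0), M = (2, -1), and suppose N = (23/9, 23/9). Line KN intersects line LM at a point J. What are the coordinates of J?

(-1/2, -1/2)

Barycentric coordinates of N with respect to KLM: (5/9, 2/9, 2/9).
On side LM the K-coordinate is zero; dropping N's K-weight 5/9 and renormalizing the remaining 2/9 : 2/9 gives weights 1/2, 1/2 on L, M.
J = (1/2)·(-3, 0) + (1/2)·(2, -1) = (-1/2, -1/2).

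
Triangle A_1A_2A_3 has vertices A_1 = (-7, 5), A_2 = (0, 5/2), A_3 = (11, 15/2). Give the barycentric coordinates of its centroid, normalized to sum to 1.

(1/3, 1/3, 1/3)

The centroid is the average of the vertices, so each weight is 1/3.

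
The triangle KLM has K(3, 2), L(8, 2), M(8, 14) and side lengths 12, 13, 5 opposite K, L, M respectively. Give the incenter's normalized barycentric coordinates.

(2/5, 13/30, 1/6)

The incenter has barycentric coordinates proportional to the opposite side lengths: (12 : 13 : 5).
Normalizing by 12+13+5 = 30 gives (2/5, 13/30, 1/6).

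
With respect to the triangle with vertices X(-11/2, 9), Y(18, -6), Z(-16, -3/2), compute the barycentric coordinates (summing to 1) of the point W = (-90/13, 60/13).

(8/13, 1/13, 4/13)

Signed area of the reference triangle: [XYZ] = ½·((-11/2)·(-6−(-3/2)) + 18·(-3/2−9) + (-16)·(9−(-6))) = ½·(99/4 − 189 − 240) = -1617/8.
[WYZ] = ½·((-90/13)·(-6−(-3/2)) + 18·(-3/2−(60/13)) + (-16)·(60/13−(-6))) = ½·(405/13 − 1431/13 − 2208/13) = -1617/13, so the X-coordinate is (-1617/13)/(-1617/8) = 8/13.
[XWZ] = ½·((-11/2)·(60/13−(-3/2)) + (-90/13)·(-3/2−9) + (-16)·(9−(60/13))) = ½·(-1749/52 + 945/13 − 912/13) = -1617/104, so the Y-coordinate is 1/13.
[XYW] = ½·((-11/2)·(-6−(60/13)) + 18·(60/13−9) + (-90/13)·(9−(-6))) = ½·(759/13 − 1026/13 − 1350/13) = -1617/26, so the Z-coordinate is 4/13.
Check: 8/13 + 1/13 + 4/13 = 1.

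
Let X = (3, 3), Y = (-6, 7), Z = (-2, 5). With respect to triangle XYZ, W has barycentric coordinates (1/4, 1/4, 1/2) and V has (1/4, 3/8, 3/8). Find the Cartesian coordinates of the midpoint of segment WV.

Barycentric coordinates of the midpoint are the average: (1/4, 5/16, 7/16).
Converting: (1/4)·X + (5/16)·Y + (7/16)·Z = (-2, 41/8).

(-2, 41/8)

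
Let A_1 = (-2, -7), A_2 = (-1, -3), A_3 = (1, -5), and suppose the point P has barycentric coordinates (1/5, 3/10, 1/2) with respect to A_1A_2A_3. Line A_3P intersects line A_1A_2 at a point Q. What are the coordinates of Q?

Line A_3P meets A_1A_2 where the A_3-coordinate vanishes; zeroing P's A_3-weight and renormalizing leaves A_1, A_2-weights 1/5 : 3/10 → (2/5, 3/5).
So Q = (2/5)·A_1 + (3/5)·A_2 = (-7/5, -23/5).

(-7/5, -23/5)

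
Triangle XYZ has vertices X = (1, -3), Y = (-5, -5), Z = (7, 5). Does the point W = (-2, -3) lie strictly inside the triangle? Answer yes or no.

Barycentric coordinates of W: (1/6, 2/3, 1/6).
The three coordinates are positive, positive, positive; a point is interior exactly when all three are positive.

yes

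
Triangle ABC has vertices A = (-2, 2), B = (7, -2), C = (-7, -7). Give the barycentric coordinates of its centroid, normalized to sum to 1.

The centroid is the average of the vertices, so each weight is 1/3.

(1/3, 1/3, 1/3)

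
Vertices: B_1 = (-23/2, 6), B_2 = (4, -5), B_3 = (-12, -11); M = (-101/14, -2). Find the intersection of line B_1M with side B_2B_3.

(-4, -8)

Barycentric coordinates of M with respect to B_1B_2B_3: (3/7, 2/7, 2/7).
On side B_2B_3 the B_1-coordinate is zero; dropping M's B_1-weight 3/7 and renormalizing the remaining 2/7 : 2/7 gives weights 1/2, 1/2 on B_2, B_3.
N = (1/2)·(4, -5) + (1/2)·(-12, -11) = (-4, -8).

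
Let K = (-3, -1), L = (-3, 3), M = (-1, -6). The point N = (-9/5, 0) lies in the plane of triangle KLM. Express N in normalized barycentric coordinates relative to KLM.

(-3/5, 1, 3/5)

Signed area of the reference triangle: [KLM] = ½·((-3)·(3−(-6)) + (-3)·(-6−(-1)) + (-1)·(-1−3)) = ½·(-27 + 15 + 4) = -4.
[NLM] = ½·((-9/5)·(3−(-6)) + (-3)·(-6−0) + (-1)·(0−3)) = ½·(-81/5 + 18 + 3) = 12/5, so the K-coordinate is (12/5)/(-4) = -3/5.
[KNM] = ½·((-3)·(0−(-6)) + (-9/5)·(-6−(-1)) + (-1)·(-1−0)) = ½·(-18 + 9 + 1) = -4, so the L-coordinate is 1.
[KLN] = ½·((-3)·(3−0) + (-3)·(0−(-1)) + (-9/5)·(-1−3)) = ½·(-9 − 3 + 36/5) = -12/5, so the M-coordinate is 3/5.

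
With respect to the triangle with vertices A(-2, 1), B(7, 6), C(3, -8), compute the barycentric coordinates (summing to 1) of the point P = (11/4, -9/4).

Signed area of the reference triangle: [ABC] = ½·((-2)·(6−(-8)) + 7·(-8−1) + 3·(1−6)) = ½·(-28 − 63 − 15) = -53.
[PBC] = ½·((11/4)·(6−(-8)) + 7·(-8−(-9/4)) + 3·(-9/4−6)) = ½·(77/2 − 161/4 − 99/4) = -53/4, so the A-coordinate is (-53/4)/(-53) = 1/4.
[APC] = ½·((-2)·(-9/4−(-8)) + (11/4)·(-8−1) + 3·(1−(-9/4))) = ½·(-23/2 − 99/4 + 39/4) = -53/4, so the B-coordinate is 1/4.
[ABP] = ½·((-2)·(6−(-9/4)) + 7·(-9/4−1) + (11/4)·(1−6)) = ½·(-33/2 − 91/4 − 55/4) = -53/2, so the C-coordinate is 1/2.

(1/4, 1/4, 1/2)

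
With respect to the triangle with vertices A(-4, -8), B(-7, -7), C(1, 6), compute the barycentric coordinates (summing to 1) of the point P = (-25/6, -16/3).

(1/2, 1/3, 1/6)

Signed area of the reference triangle: [ABC] = ½·((-4)·(-7−6) + (-7)·(6−(-8)) + 1·(-8−(-7))) = ½·(52 − 98 − 1) = -47/2.
[PBC] = ½·((-25/6)·(-7−6) + (-7)·(6−(-16/3)) + 1·(-16/3−(-7))) = ½·(325/6 − 238/3 + 5/3) = -47/4, so the A-coordinate is (-47/4)/(-47/2) = 1/2.
[APC] = ½·((-4)·(-16/3−6) + (-25/6)·(6−(-8)) + 1·(-8−(-16/3))) = ½·(136/3 − 175/3 − 8/3) = -47/6, so the B-coordinate is 1/3.
[ABP] = ½·((-4)·(-7−(-16/3)) + (-7)·(-16/3−(-8)) + (-25/6)·(-8−(-7))) = ½·(20/3 − 56/3 + 25/6) = -47/12, so the C-coordinate is 1/6.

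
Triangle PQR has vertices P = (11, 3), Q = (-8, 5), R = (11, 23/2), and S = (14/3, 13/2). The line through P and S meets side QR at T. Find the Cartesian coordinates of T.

Barycentric coordinates of S with respect to PQR: (1/3, 1/3, 1/3).
On side QR the P-coordinate is zero; dropping S's P-weight 1/3 and renormalizing the remaining 1/3 : 1/3 gives weights 1/2, 1/2 on Q, R.
T = (1/2)·(-8, 5) + (1/2)·(11, 23/2) = (3/2, 33/4).

(3/2, 33/4)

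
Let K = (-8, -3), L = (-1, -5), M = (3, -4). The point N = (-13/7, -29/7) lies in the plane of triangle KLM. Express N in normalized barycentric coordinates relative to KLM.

Signed area of the reference triangle: [KLM] = ½·((-8)·(-5−(-4)) + (-1)·(-4−(-3)) + 3·(-3−(-5))) = ½·(8 + 1 + 6) = 15/2.
[NLM] = ½·((-13/7)·(-5−(-4)) + (-1)·(-4−(-29/7)) + 3·(-29/7−(-5))) = ½·(13/7 − 1/7 + 18/7) = 15/7, so the K-coordinate is (15/7)/(15/2) = 2/7.
[KNM] = ½·((-8)·(-29/7−(-4)) + (-13/7)·(-4−(-3)) + 3·(-3−(-29/7))) = ½·(8/7 + 13/7 + 24/7) = 45/14, so the L-coordinate is 3/7.
[KLN] = ½·((-8)·(-5−(-29/7)) + (-1)·(-29/7−(-3)) + (-13/7)·(-3−(-5))) = ½·(48/7 + 8/7 − 26/7) = 15/7, so the M-coordinate is 2/7.
Check: 2/7 + 3/7 + 2/7 = 1.

(2/7, 3/7, 2/7)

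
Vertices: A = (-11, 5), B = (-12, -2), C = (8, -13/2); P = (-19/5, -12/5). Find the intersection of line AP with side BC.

(-2, -17/4)

Barycentric coordinates of P with respect to ABC: (1/5, 2/5, 2/5).
On side BC the A-coordinate is zero; dropping P's A-weight 1/5 and renormalizing the remaining 2/5 : 2/5 gives weights 1/2, 1/2 on B, C.
Q = (1/2)·(-12, -2) + (1/2)·(8, -13/2) = (-2, -17/4).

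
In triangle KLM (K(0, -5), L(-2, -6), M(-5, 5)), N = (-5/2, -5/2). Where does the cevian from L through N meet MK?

(-3, 1)

Barycentric coordinates of N with respect to KLM: (1/5, 1/2, 3/10).
On side MK the L-coordinate is zero; dropping N's L-weight 1/2 and renormalizing the remaining 3/10 : 1/5 gives weights 3/5, 2/5 on M, K.
J = (3/5)·(-5, 5) + (2/5)·(0, -5) = (-3, 1).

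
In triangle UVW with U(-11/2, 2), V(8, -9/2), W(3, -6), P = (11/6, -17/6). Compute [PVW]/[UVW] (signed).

1/3

[UVW] = ½·((-11/2)·(-9/2−(-6)) + 8·(-6−2) + 3·(2−(-9/2))) = ½·(-33/4 − 64 + 39/2) = -211/8.
[PVW] = ½·((11/6)·(-9/2−(-6)) + 8·(-6−(-17/6)) + 3·(-17/6−(-9/2))) = ½·(11/4 − 76/3 + 5) = -211/24, so the ratio is (-211/24)/(-211/8) = 1/3.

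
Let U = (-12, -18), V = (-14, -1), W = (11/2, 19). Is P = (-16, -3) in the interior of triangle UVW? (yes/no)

Barycentric coordinates of P: (-2/743, 821/743, -76/743).
The three coordinates are negative, positive, negative; a point is interior exactly when all three are positive.

no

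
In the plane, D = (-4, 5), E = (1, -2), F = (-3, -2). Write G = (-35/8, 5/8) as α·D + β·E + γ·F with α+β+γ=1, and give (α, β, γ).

(3/8, -1/4, 7/8)

Signed area of the reference triangle: [DEF] = ½·((-4)·(-2−(-2)) + 1·(-2−5) + (-3)·(5−(-2))) = ½·(0 − 7 − 21) = -14.
[GEF] = ½·((-35/8)·(-2−(-2)) + 1·(-2−(5/8)) + (-3)·(5/8−(-2))) = ½·(0 − 21/8 − 63/8) = -21/4, so the D-coordinate is (-21/4)/(-14) = 3/8.
[DGF] = ½·((-4)·(5/8−(-2)) + (-35/8)·(-2−5) + (-3)·(5−(5/8))) = ½·(-21/2 + 245/8 − 105/8) = 7/2, so the E-coordinate is -1/4.
[DEG] = ½·((-4)·(-2−(5/8)) + 1·(5/8−5) + (-35/8)·(5−(-2))) = ½·(21/2 − 35/8 − 245/8) = -49/4, so the F-coordinate is 7/8.
Check: 3/8 − 1/4 + 7/8 = 1.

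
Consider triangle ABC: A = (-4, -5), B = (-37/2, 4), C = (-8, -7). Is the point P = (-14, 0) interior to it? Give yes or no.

Barycentric coordinates of P: (3/26, 8/13, 7/26).
The three coordinates are positive, positive, positive; a point is interior exactly when all three are positive.

yes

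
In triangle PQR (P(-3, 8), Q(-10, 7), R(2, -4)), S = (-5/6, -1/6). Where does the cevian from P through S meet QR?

(-2/5, -9/5)

Barycentric coordinates of S with respect to PQR: (1/6, 1/6, 2/3).
On side QR the P-coordinate is zero; dropping S's P-weight 1/6 and renormalizing the remaining 1/6 : 2/3 gives weights 1/5, 4/5 on Q, R.
T = (1/5)·(-10, 7) + (4/5)·(2, -4) = (-2/5, -9/5).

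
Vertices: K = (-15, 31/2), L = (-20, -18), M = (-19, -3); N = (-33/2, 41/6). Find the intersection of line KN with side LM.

(-39/2, -21/2)

Barycentric coordinates of N with respect to KLM: (2/3, 1/6, 1/6).
On side LM the K-coordinate is zero; dropping N's K-weight 2/3 and renormalizing the remaining 1/6 : 1/6 gives weights 1/2, 1/2 on L, M.
J = (1/2)·(-20, -18) + (1/2)·(-19, -3) = (-39/2, -21/2).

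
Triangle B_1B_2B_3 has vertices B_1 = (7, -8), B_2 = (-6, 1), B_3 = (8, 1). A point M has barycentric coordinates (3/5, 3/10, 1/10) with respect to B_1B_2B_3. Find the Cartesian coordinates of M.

(16/5, -22/5)

M = (3/5)·B_1 + (3/10)·B_2 + (1/10)·B_3.
x-coordinate: (3/5)·7 + (3/10)·(-6) + (1/10)·8 = 16/5.
y-coordinate: (3/5)·(-8) + (3/10)·1 + (1/10)·1 = -22/5.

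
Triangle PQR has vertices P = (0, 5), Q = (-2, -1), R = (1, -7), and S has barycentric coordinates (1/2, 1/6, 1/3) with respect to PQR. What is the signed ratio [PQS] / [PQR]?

1/3

The signed ratio [PQS]/[PQR] equals the barycentric coordinate of S at vertex R, which is 1/3.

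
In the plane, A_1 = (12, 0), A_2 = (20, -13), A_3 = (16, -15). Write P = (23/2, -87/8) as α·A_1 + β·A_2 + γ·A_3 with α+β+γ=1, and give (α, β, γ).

Signed area of the reference triangle: [A_1A_2A_3] = ½·(12·(-13−(-15)) + 20·(-15−0) + 16·(0−(-13))) = ½·(24 − 300 + 208) = -34.
[PA_2A_3] = ½·((23/2)·(-13−(-15)) + 20·(-15−(-87/8)) + 16·(-87/8−(-13))) = ½·(23 − 165/2 + 34) = -51/4, so the A_1-coordinate is (-51/4)/(-34) = 3/8.
[A_1PA_3] = ½·(12·(-87/8−(-15)) + (23/2)·(-15−0) + 16·(0−(-87/8))) = ½·(99/2 − 345/2 + 174) = 51/2, so the A_2-coordinate is -3/4.
[A_1A_2P] = ½·(12·(-13−(-87/8)) + 20·(-87/8−0) + (23/2)·(0−(-13))) = ½·(-51/2 − 435/2 + 299/2) = -187/4, so the A_3-coordinate is 11/8.
Check: 3/8 − 3/4 + 11/8 = 1.

(3/8, -3/4, 11/8)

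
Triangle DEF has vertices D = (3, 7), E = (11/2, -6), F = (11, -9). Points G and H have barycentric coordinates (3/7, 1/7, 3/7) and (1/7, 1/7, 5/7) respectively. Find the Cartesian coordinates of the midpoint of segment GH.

Barycentric coordinates of the midpoint are the average: (2/7, 1/7, 4/7).
Converting: (2/7)·D + (1/7)·E + (4/7)·F = (111/14, -4).

(111/14, -4)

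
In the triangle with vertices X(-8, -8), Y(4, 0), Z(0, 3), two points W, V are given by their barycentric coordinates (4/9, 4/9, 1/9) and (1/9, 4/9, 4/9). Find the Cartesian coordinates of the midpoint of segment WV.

(-4/9, -25/18)

Barycentric coordinates of the midpoint are the average: (5/18, 4/9, 5/18).
Converting: (5/18)·X + (4/9)·Y + (5/18)·Z = (-4/9, -25/18).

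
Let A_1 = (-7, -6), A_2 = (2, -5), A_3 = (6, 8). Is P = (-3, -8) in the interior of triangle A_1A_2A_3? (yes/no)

Barycentric coordinates of P: (53/113, 82/113, -22/113).
The three coordinates are positive, positive, negative; a point is interior exactly when all three are positive.

no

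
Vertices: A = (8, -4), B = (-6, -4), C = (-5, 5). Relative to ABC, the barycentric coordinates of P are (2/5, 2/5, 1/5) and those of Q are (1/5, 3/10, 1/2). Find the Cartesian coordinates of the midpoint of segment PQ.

(-29/20, -17/20)

Barycentric coordinates of the midpoint are the average: (3/10, 7/20, 7/20).
Converting: (3/10)·A + (7/20)·B + (7/20)·C = (-29/20, -17/20).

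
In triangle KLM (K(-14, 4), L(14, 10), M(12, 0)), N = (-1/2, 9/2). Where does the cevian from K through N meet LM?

(13, 5)

Barycentric coordinates of N with respect to KLM: (1/2, 1/4, 1/4).
On side LM the K-coordinate is zero; dropping N's K-weight 1/2 and renormalizing the remaining 1/4 : 1/4 gives weights 1/2, 1/2 on L, M.
J = (1/2)·(14, 10) + (1/2)·(12, 0) = (13, 5).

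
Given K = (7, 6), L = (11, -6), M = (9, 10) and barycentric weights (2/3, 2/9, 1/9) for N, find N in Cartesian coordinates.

N = (2/3)·K + (2/9)·L + (1/9)·M.
x-coordinate: (2/3)·7 + (2/9)·11 + (1/9)·9 = 73/9.
y-coordinate: (2/3)·6 + (2/9)·(-6) + (1/9)·10 = 34/9.

(73/9, 34/9)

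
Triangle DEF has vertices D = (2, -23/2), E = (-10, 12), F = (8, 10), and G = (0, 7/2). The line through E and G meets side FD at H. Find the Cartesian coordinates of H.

Barycentric coordinates of G with respect to DEF: (1/3, 1/3, 1/3).
On side FD the E-coordinate is zero; dropping G's E-weight 1/3 and renormalizing the remaining 1/3 : 1/3 gives weights 1/2, 1/2 on F, D.
H = (1/2)·(8, 10) + (1/2)·(2, -23/2) = (5, -3/4).

(5, -3/4)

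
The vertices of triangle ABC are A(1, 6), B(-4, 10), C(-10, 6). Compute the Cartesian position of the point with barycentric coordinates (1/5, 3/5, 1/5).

P = (1/5)·A + (3/5)·B + (1/5)·C.
x-coordinate: (1/5)·1 + (3/5)·(-4) + (1/5)·(-10) = -21/5.
y-coordinate: (1/5)·6 + (3/5)·10 + (1/5)·6 = 42/5.

(-21/5, 42/5)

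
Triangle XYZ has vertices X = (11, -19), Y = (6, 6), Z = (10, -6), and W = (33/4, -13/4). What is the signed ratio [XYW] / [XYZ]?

1/4

[XYZ] = ½·(11·(6−(-6)) + 6·(-6−(-19)) + 10·(-19−6)) = ½·(132 + 78 − 250) = -20.
[XYW] = ½·(11·(6−(-13/4)) + 6·(-13/4−(-19)) + (33/4)·(-19−6)) = ½·(407/4 + 189/2 − 825/4) = -5, so the ratio is (-5)/(-20) = 1/4.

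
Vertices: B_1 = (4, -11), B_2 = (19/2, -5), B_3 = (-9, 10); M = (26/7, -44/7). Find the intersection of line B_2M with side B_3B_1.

(7/5, -34/5)

Barycentric coordinates of M with respect to B_1B_2B_3: (4/7, 2/7, 1/7).
On side B_3B_1 the B_2-coordinate is zero; dropping M's B_2-weight 2/7 and renormalizing the remaining 1/7 : 4/7 gives weights 1/5, 4/5 on B_3, B_1.
N = (1/5)·(-9, 10) + (4/5)·(4, -11) = (7/5, -34/5).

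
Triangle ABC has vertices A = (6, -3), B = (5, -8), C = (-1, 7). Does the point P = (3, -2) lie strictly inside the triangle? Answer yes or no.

yes

Barycentric coordinates of P: (2/15, 23/45, 16/45).
The three coordinates are positive, positive, positive; a point is interior exactly when all three are positive.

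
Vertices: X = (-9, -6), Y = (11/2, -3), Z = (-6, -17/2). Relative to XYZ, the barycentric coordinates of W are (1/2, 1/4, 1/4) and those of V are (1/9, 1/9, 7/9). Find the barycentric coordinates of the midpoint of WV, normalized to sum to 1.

(11/36, 13/72, 37/72)

Since both coordinate triples sum to 1, the midpoint's barycentrics are the componentwise average.
(1/2+1/9)/2 = 11/36; similarly 13/72 and 37/72.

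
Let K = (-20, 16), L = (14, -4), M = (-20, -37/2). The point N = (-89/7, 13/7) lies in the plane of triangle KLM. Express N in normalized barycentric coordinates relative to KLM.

Signed area of the reference triangle: [KLM] = ½·((-20)·(-4−(-37/2)) + 14·(-37/2−16) + (-20)·(16−(-4))) = ½·(-290 − 483 − 400) = -1173/2.
[NLM] = ½·((-89/7)·(-4−(-37/2)) + 14·(-37/2−(13/7)) + (-20)·(13/7−(-4))) = ½·(-2581/14 − 285 − 820/7) = -1173/4, so the K-coordinate is (-1173/4)/(-1173/2) = 1/2.
[KNM] = ½·((-20)·(13/7−(-37/2)) + (-89/7)·(-37/2−16) + (-20)·(16−(13/7))) = ½·(-2850/7 + 6141/14 − 1980/7) = -3519/28, so the L-coordinate is 3/14.
[KLN] = ½·((-20)·(-4−(13/7)) + 14·(13/7−16) + (-89/7)·(16−(-4))) = ½·(820/7 − 198 − 1780/7) = -1173/7, so the M-coordinate is 2/7.

(1/2, 3/14, 2/7)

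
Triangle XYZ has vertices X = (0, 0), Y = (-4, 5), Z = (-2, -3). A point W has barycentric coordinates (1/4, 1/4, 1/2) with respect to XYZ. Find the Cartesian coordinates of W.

W = (1/4)·X + (1/4)·Y + (1/2)·Z.
x-coordinate: (1/4)·0 + (1/4)·(-4) + (1/2)·(-2) = -2.
y-coordinate: (1/4)·0 + (1/4)·5 + (1/2)·(-3) = -1/4.

(-2, -1/4)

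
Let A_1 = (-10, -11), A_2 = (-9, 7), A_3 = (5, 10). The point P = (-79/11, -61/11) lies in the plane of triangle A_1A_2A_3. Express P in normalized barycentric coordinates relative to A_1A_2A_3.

(8/11, 1/11, 2/11)

Signed area of the reference triangle: [A_1A_2A_3] = ½·((-10)·(7−10) + (-9)·(10−(-11)) + 5·(-11−7)) = ½·(30 − 189 − 90) = -249/2.
[PA_2A_3] = ½·((-79/11)·(7−10) + (-9)·(10−(-61/11)) + 5·(-61/11−7)) = ½·(237/11 − 1539/11 − 690/11) = -996/11, so the A_1-coordinate is (-996/11)/(-249/2) = 8/11.
[A_1PA_3] = ½·((-10)·(-61/11−10) + (-79/11)·(10−(-11)) + 5·(-11−(-61/11))) = ½·(1710/11 − 1659/11 − 300/11) = -249/22, so the A_2-coordinate is 1/11.
[A_1A_2P] = ½·((-10)·(7−(-61/11)) + (-9)·(-61/11−(-11)) + (-79/11)·(-11−7)) = ½·(-1380/11 − 540/11 + 1422/11) = -249/11, so the A_3-coordinate is 2/11.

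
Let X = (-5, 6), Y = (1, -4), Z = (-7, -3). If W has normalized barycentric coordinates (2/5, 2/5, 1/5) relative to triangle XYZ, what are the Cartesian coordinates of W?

(-3, 1/5)

W = (2/5)·X + (2/5)·Y + (1/5)·Z.
x-coordinate: (2/5)·(-5) + (2/5)·1 + (1/5)·(-7) = -3.
y-coordinate: (2/5)·6 + (2/5)·(-4) + (1/5)·(-3) = 1/5.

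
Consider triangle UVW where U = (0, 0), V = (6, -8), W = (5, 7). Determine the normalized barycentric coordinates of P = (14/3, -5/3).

Signed area of the reference triangle: [UVW] = ½·(0·(-8−7) + 6·(7−0) + 5·(0−(-8))) = ½·(0 + 42 + 40) = 41.
[PVW] = ½·((14/3)·(-8−7) + 6·(7−(-5/3)) + 5·(-5/3−(-8))) = ½·(-70 + 52 + 95/3) = 41/6, so the U-coordinate is (41/6)/41 = 1/6.
[UPW] = ½·(0·(-5/3−7) + (14/3)·(7−0) + 5·(0−(-5/3))) = ½·(0 + 98/3 + 25/3) = 41/2, so the V-coordinate is 1/2.
[UVP] = ½·(0·(-8−(-5/3)) + 6·(-5/3−0) + (14/3)·(0−(-8))) = ½·(0 − 10 + 112/3) = 41/3, so the W-coordinate is 1/3.
Check: 1/6 + 1/2 + 1/3 = 1.

(1/6, 1/2, 1/3)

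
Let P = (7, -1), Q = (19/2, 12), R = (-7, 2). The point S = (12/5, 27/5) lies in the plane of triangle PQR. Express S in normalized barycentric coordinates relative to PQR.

Signed area of the reference triangle: [PQR] = ½·(7·(12−2) + (19/2)·(2−(-1)) + (-7)·(-1−12)) = ½·(70 + 57/2 + 91) = 379/4.
[SQR] = ½·((12/5)·(12−2) + (19/2)·(2−(27/5)) + (-7)·(27/5−12)) = ½·(24 − 323/10 + 231/5) = 379/20, so the P-coordinate is (379/20)/(379/4) = 1/5.
[PSR] = ½·(7·(27/5−2) + (12/5)·(2−(-1)) + (-7)·(-1−(27/5))) = ½·(119/5 + 36/5 + 224/5) = 379/10, so the Q-coordinate is 2/5.
[PQS] = ½·(7·(12−(27/5)) + (19/2)·(27/5−(-1)) + (12/5)·(-1−12)) = ½·(231/5 + 304/5 − 156/5) = 379/10, so the R-coordinate is 2/5.

(1/5, 2/5, 2/5)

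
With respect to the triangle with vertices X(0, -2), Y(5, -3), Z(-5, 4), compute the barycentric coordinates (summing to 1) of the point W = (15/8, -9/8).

(1/8, 5/8, 1/4)

Signed area of the reference triangle: [XYZ] = ½·(0·(-3−4) + 5·(4−(-2)) + (-5)·(-2−(-3))) = ½·(0 + 30 − 5) = 25/2.
[WYZ] = ½·((15/8)·(-3−4) + 5·(4−(-9/8)) + (-5)·(-9/8−(-3))) = ½·(-105/8 + 205/8 − 75/8) = 25/16, so the X-coordinate is (25/16)/(25/2) = 1/8.
[XWZ] = ½·(0·(-9/8−4) + (15/8)·(4−(-2)) + (-5)·(-2−(-9/8))) = ½·(0 + 45/4 + 35/8) = 125/16, so the Y-coordinate is 5/8.
[XYW] = ½·(0·(-3−(-9/8)) + 5·(-9/8−(-2)) + (15/8)·(-2−(-3))) = ½·(0 + 35/8 + 15/8) = 25/8, so the Z-coordinate is 1/4.
Check: 1/8 + 5/8 + 1/4 = 1.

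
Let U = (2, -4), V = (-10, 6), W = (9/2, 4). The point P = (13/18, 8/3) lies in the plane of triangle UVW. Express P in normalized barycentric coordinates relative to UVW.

(2/9, 2/9, 5/9)

Signed area of the reference triangle: [UVW] = ½·(2·(6−4) + (-10)·(4−(-4)) + (9/2)·(-4−6)) = ½·(4 − 80 − 45) = -121/2.
[PVW] = ½·((13/18)·(6−4) + (-10)·(4−(8/3)) + (9/2)·(8/3−6)) = ½·(13/9 − 40/3 − 15) = -121/9, so the U-coordinate is (-121/9)/(-121/2) = 2/9.
[UPW] = ½·(2·(8/3−4) + (13/18)·(4−(-4)) + (9/2)·(-4−(8/3))) = ½·(-8/3 + 52/9 − 30) = -121/9, so the V-coordinate is 2/9.
[UVP] = ½·(2·(6−(8/3)) + (-10)·(8/3−(-4)) + (13/18)·(-4−6)) = ½·(20/3 − 200/3 − 65/9) = -605/18, so the W-coordinate is 5/9.
Check: 2/9 + 2/9 + 5/9 = 1.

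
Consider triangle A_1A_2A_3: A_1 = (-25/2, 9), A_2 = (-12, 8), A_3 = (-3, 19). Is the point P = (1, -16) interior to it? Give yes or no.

Barycentric coordinates of P: (-718/29, 745/29, 2/29).
The three coordinates are negative, positive, positive; a point is interior exactly when all three are positive.

no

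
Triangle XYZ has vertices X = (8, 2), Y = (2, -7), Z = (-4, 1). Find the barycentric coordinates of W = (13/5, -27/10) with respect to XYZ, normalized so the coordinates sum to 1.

(3/10, 1/2, 1/5)

Signed area of the reference triangle: [XYZ] = ½·(8·(-7−1) + 2·(1−2) + (-4)·(2−(-7))) = ½·(-64 − 2 − 36) = -51.
[WYZ] = ½·((13/5)·(-7−1) + 2·(1−(-27/10)) + (-4)·(-27/10−(-7))) = ½·(-104/5 + 37/5 − 86/5) = -153/10, so the X-coordinate is (-153/10)/(-51) = 3/10.
[XWZ] = ½·(8·(-27/10−1) + (13/5)·(1−2) + (-4)·(2−(-27/10))) = ½·(-148/5 − 13/5 − 94/5) = -51/2, so the Y-coordinate is 1/2.
[XYW] = ½·(8·(-7−(-27/10)) + 2·(-27/10−2) + (13/5)·(2−(-7))) = ½·(-172/5 − 47/5 + 117/5) = -51/5, so the Z-coordinate is 1/5.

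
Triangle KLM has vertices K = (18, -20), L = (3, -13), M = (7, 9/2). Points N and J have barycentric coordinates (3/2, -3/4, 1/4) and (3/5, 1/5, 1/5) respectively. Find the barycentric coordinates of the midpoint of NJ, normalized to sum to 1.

(21/20, -11/40, 9/40)

Since both coordinate triples sum to 1, the midpoint's barycentrics are the componentwise average.
(3/2+3/5)/2 = 21/20; similarly -11/40 and 9/40.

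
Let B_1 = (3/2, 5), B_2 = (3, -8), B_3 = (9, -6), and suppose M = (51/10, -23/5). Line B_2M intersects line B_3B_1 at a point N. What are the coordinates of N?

(13/2, -7/3)

Barycentric coordinates of M with respect to B_1B_2B_3: (1/5, 2/5, 2/5).
On side B_3B_1 the B_2-coordinate is zero; dropping M's B_2-weight 2/5 and renormalizing the remaining 2/5 : 1/5 gives weights 2/3, 1/3 on B_3, B_1.
N = (2/3)·(9, -6) + (1/3)·(3/2, 5) = (13/2, -7/3).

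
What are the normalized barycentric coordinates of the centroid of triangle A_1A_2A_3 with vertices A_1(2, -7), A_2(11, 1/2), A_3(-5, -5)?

The centroid is the average of the vertices, so each weight is 1/3.

(1/3, 1/3, 1/3)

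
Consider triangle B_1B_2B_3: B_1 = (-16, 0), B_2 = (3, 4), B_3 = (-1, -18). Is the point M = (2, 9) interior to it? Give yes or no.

Barycentric coordinates of M: (7/67, 153/134, -33/134).
The three coordinates are positive, positive, negative; a point is interior exactly when all three are positive.

no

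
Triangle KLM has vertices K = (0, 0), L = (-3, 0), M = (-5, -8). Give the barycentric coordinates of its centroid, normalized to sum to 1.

(1/3, 1/3, 1/3)

The centroid is the average of the vertices, so each weight is 1/3.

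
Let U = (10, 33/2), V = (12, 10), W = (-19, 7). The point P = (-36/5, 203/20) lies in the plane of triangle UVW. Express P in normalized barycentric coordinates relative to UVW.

(3/10, 1/10, 3/5)

Signed area of the reference triangle: [UVW] = ½·(10·(10−7) + 12·(7−(33/2)) + (-19)·(33/2−10)) = ½·(30 − 114 − 247/2) = -415/4.
[PVW] = ½·((-36/5)·(10−7) + 12·(7−(203/20)) + (-19)·(203/20−10)) = ½·(-108/5 − 189/5 − 57/20) = -249/8, so the U-coordinate is (-249/8)/(-415/4) = 3/10.
[UPW] = ½·(10·(203/20−7) + (-36/5)·(7−(33/2)) + (-19)·(33/2−(203/20))) = ½·(63/2 + 342/5 − 2413/20) = -83/8, so the V-coordinate is 1/10.
[UVP] = ½·(10·(10−(203/20)) + 12·(203/20−(33/2)) + (-36/5)·(33/2−10)) = ½·(-3/2 − 381/5 − 234/5) = -249/4, so the W-coordinate is 3/5.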